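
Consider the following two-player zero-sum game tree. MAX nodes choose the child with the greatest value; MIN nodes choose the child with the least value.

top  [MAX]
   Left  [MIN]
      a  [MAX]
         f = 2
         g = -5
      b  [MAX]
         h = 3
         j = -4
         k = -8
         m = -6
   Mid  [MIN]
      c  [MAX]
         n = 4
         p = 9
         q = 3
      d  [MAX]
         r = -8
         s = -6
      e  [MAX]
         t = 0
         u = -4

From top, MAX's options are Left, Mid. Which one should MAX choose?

a (MAX): max(2, -5) = 2
b (MAX): max(3, -4, -8, -6) = 3
Left (MIN): min(2, 3) = 2
c (MAX): max(4, 9, 3) = 9
d (MAX): max(-8, -6) = -6
e (MAX): max(0, -4) = 0
Mid (MIN): min(9, -6, 0) = -6
top (MAX): max(2, -6) = 2
MAX at top wants the highest of {Left=2, Mid=-6}, so chooses Left.

Left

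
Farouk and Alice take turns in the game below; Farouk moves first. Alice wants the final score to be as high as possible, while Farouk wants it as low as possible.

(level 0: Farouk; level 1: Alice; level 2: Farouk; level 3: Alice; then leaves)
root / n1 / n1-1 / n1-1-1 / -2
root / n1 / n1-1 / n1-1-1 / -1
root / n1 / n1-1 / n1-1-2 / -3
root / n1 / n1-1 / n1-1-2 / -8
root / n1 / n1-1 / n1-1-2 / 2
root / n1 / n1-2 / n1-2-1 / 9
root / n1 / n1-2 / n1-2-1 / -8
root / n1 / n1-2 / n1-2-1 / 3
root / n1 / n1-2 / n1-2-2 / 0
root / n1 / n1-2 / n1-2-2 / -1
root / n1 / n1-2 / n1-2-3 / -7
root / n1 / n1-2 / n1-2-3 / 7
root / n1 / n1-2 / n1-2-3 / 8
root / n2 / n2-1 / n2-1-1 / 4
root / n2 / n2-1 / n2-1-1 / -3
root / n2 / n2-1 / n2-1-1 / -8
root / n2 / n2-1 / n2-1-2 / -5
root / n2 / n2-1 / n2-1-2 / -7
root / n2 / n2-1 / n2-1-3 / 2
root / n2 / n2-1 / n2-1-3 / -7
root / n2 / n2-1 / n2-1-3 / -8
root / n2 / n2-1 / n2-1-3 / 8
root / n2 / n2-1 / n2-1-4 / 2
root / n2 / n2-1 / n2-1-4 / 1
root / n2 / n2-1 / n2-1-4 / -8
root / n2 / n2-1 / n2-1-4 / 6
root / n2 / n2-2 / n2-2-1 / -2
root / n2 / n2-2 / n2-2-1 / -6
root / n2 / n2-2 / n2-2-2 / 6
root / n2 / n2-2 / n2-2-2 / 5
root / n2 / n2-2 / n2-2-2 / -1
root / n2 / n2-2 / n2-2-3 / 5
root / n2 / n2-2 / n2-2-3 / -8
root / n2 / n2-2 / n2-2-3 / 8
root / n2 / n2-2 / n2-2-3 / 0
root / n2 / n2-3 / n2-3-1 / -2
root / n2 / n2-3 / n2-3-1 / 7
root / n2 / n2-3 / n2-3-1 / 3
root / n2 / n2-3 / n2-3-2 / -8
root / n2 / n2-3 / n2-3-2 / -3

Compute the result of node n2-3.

n2-3-1 (Alice): max(-2, 7, 3) = 7
n2-3-2 (Alice): max(-8, -3) = -3
n2-3 (Farouk): min(7, -3) = -3

-3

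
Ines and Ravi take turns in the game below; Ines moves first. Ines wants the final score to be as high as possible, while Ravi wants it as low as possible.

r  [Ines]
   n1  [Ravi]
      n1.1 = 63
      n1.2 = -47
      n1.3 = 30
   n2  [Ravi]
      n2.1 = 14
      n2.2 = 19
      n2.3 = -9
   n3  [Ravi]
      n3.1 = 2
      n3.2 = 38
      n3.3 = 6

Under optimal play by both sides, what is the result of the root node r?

2

n1 (Ravi): min(63, -47, 30) = -47
n2 (Ravi): min(14, 19, -9) = -9
n3 (Ravi): min(2, 38, 6) = 2
r (Ines): max(-47, -9, 2) = 2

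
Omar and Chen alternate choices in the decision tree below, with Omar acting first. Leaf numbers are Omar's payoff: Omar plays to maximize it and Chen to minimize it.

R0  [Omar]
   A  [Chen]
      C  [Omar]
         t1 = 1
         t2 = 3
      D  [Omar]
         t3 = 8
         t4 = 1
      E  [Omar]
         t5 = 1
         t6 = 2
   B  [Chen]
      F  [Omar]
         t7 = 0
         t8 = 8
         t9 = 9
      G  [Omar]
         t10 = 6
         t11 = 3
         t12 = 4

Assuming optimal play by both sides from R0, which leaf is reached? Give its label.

C (Omar): max(1, 3) = 3
D (Omar): max(8, 1) = 8
E (Omar): max(1, 2) = 2
A (Chen): min(3, 8, 2) = 2
F (Omar): max(0, 8, 9) = 9
G (Omar): max(6, 3, 4) = 6
B (Chen): min(9, 6) = 6
R0 (Omar): max(2, 6) = 6
At R0, Omar picks B (highest: 6).
At B, Chen picks G (lowest: 6).
At G, Omar picks t10 (highest: 6).
Terminal value 6.

t10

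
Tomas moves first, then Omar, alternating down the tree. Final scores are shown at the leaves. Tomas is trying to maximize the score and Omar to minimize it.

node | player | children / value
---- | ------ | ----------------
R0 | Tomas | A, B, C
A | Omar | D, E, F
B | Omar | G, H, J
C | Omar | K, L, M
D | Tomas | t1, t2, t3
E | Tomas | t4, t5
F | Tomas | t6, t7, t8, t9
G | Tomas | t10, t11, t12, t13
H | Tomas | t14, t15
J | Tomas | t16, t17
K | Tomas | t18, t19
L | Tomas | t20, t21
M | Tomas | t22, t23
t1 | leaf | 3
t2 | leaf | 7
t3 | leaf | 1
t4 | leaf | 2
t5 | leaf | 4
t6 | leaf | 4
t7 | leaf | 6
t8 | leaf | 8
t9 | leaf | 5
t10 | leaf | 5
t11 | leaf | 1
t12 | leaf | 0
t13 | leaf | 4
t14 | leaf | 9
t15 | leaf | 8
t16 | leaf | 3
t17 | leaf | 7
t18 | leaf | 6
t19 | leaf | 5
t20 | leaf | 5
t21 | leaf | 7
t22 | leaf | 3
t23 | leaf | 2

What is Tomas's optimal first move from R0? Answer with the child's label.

B

D (Tomas): max(3, 7, 1) = 7
E (Tomas): max(2, 4) = 4
F (Tomas): max(4, 6, 8, 5) = 8
A (Omar): min(7, 4, 8) = 4
G (Tomas): max(5, 1, 0, 4) = 5
H (Tomas): max(9, 8) = 9
J (Tomas): max(3, 7) = 7
B (Omar): min(5, 9, 7) = 5
K (Tomas): max(6, 5) = 6
L (Tomas): max(5, 7) = 7
M (Tomas): max(3, 2) = 3
C (Omar): min(6, 7, 3) = 3
R0 (Tomas): max(4, 5, 3) = 5
Tomas at R0 wants the highest of {A=4, B=5, C=3}, so chooses B.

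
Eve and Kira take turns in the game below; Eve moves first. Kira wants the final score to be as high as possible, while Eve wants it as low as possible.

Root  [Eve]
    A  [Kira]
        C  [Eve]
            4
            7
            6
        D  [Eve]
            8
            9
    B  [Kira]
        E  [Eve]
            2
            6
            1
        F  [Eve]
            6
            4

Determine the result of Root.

4

C (Eve): min(4, 7, 6) = 4
D (Eve): min(8, 9) = 8
A (Kira): max(4, 8) = 8
E (Eve): min(2, 6, 1) = 1
F (Eve): min(6, 4) = 4
B (Kira): max(1, 4) = 4
Root (Eve): min(8, 4) = 4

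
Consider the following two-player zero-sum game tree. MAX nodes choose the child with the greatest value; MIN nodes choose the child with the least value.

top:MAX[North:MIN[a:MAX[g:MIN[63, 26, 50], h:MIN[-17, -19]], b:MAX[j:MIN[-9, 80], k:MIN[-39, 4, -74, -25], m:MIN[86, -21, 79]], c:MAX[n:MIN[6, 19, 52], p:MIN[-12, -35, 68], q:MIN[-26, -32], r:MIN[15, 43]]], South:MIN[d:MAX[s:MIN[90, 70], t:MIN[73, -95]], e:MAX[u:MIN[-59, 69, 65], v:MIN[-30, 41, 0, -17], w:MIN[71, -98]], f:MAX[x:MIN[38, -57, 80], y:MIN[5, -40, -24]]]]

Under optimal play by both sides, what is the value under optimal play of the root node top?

g (MIN): min(63, 26, 50) = 26
h (MIN): min(-17, -19) = -19
a (MAX): max(26, -19) = 26
j (MIN): min(-9, 80) = -9
k (MIN): min(-39, 4, -74, -25) = -74
m (MIN): min(86, -21, 79) = -21
b (MAX): max(-9, -74, -21) = -9
n (MIN): min(6, 19, 52) = 6
p (MIN): min(-12, -35, 68) = -35
q (MIN): min(-26, -32) = -32
r (MIN): min(15, 43) = 15
c (MAX): max(6, -35, -32, 15) = 15
North (MIN): min(26, -9, 15) = -9
s (MIN): min(90, 70) = 70
t (MIN): min(73, -95) = -95
d (MAX): max(70, -95) = 70
u (MIN): min(-59, 69, 65) = -59
v (MIN): min(-30, 41, 0, -17) = -30
w (MIN): min(71, -98) = -98
e (MAX): max(-59, -30, -98) = -30
x (MIN): min(38, -57, 80) = -57
y (MIN): min(5, -40, -24) = -40
f (MAX): max(-57, -40) = -40
South (MIN): min(70, -30, -40) = -40
top (MAX): max(-9, -40) = -9

-9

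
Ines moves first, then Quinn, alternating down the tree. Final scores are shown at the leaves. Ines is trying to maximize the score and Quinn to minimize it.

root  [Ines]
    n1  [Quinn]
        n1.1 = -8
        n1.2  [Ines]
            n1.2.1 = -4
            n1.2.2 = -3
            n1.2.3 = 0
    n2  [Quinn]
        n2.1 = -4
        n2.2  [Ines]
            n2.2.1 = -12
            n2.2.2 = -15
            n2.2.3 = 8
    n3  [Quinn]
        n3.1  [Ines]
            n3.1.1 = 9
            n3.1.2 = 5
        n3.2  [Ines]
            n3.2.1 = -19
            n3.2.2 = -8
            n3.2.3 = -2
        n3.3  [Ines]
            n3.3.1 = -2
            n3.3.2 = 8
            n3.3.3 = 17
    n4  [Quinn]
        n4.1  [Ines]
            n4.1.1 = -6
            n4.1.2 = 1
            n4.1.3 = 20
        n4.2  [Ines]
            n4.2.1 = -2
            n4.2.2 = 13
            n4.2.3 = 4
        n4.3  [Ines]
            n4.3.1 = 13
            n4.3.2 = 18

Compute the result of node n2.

n2.2 (Ines): max(-12, -15, 8) = 8
n2 (Quinn): min(-4, 8) = -4

-4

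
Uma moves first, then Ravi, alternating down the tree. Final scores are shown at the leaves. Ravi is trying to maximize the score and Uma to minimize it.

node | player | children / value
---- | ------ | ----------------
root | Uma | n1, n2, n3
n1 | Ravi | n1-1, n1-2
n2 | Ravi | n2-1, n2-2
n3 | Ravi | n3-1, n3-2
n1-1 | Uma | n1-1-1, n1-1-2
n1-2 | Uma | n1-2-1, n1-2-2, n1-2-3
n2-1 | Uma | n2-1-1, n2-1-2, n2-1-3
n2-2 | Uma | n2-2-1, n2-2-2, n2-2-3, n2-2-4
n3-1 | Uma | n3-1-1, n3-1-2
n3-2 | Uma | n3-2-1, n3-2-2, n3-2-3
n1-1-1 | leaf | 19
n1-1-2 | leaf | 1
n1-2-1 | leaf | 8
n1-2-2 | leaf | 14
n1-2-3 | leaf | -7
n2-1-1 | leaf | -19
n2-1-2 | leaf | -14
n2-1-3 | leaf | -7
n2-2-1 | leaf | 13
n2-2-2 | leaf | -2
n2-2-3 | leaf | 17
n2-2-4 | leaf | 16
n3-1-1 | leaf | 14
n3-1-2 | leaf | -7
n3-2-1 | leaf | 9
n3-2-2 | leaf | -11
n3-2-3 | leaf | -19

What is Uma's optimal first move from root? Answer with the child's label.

n3

n1-1 (Uma): min(19, 1) = 1
n1-2 (Uma): min(8, 14, -7) = -7
n1 (Ravi): max(1, -7) = 1
n2-1 (Uma): min(-19, -14, -7) = -19
n2-2 (Uma): min(13, -2, 17, 16) = -2
n2 (Ravi): max(-19, -2) = -2
n3-1 (Uma): min(14, -7) = -7
n3-2 (Uma): min(9, -11, -19) = -19
n3 (Ravi): max(-7, -19) = -7
root (Uma): min(1, -2, -7) = -7
Uma at root wants the lowest of {n1=1, n2=-2, n3=-7}, so chooses n3.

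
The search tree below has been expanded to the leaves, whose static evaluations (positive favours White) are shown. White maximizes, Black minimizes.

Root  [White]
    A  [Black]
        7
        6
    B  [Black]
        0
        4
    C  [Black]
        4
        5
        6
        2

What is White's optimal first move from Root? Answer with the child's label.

A (Black): min(7, 6) = 6
B (Black): min(0, 4) = 0
C (Black): min(4, 5, 6, 2) = 2
Root (White): max(6, 0, 2) = 6
White at Root wants the highest of {A=6, B=0, C=2}, so chooses A.

A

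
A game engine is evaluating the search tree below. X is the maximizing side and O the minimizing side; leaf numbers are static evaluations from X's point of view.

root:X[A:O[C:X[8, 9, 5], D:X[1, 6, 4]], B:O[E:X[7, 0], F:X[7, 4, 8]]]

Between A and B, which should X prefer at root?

B

C (X): max(8, 9, 5) = 9
D (X): max(1, 6, 4) = 6
A (O): min(9, 6) = 6
E (X): max(7, 0) = 7
F (X): max(7, 4, 8) = 8
B (O): min(7, 8) = 7
X prefers the higher value; A=6, B=7. B is better since 7 > 6.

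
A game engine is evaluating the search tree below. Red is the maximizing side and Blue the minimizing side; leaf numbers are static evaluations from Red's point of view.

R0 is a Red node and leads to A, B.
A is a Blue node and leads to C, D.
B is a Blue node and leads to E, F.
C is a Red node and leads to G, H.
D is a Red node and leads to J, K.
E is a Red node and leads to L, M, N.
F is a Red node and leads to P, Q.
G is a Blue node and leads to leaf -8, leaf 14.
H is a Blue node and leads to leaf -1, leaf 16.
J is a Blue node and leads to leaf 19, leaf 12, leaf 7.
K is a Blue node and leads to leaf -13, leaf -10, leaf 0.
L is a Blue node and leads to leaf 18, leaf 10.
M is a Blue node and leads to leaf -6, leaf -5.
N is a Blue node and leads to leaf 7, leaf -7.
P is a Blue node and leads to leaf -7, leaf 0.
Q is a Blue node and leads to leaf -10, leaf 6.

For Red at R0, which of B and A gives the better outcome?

A

L (Blue): min(18, 10) = 10
M (Blue): min(-6, -5) = -6
N (Blue): min(7, -7) = -7
E (Red): max(10, -6, -7) = 10
P (Blue): min(-7, 0) = -7
Q (Blue): min(-10, 6) = -10
F (Red): max(-7, -10) = -7
B (Blue): min(10, -7) = -7
G (Blue): min(-8, 14) = -8
H (Blue): min(-1, 16) = -1
C (Red): max(-8, -1) = -1
J (Blue): min(19, 12, 7) = 7
K (Blue): min(-13, -10, 0) = -13
D (Red): max(7, -13) = 7
A (Blue): min(-1, 7) = -1
Red prefers the higher value; B=-7, A=-1. A is better since -1 > -7.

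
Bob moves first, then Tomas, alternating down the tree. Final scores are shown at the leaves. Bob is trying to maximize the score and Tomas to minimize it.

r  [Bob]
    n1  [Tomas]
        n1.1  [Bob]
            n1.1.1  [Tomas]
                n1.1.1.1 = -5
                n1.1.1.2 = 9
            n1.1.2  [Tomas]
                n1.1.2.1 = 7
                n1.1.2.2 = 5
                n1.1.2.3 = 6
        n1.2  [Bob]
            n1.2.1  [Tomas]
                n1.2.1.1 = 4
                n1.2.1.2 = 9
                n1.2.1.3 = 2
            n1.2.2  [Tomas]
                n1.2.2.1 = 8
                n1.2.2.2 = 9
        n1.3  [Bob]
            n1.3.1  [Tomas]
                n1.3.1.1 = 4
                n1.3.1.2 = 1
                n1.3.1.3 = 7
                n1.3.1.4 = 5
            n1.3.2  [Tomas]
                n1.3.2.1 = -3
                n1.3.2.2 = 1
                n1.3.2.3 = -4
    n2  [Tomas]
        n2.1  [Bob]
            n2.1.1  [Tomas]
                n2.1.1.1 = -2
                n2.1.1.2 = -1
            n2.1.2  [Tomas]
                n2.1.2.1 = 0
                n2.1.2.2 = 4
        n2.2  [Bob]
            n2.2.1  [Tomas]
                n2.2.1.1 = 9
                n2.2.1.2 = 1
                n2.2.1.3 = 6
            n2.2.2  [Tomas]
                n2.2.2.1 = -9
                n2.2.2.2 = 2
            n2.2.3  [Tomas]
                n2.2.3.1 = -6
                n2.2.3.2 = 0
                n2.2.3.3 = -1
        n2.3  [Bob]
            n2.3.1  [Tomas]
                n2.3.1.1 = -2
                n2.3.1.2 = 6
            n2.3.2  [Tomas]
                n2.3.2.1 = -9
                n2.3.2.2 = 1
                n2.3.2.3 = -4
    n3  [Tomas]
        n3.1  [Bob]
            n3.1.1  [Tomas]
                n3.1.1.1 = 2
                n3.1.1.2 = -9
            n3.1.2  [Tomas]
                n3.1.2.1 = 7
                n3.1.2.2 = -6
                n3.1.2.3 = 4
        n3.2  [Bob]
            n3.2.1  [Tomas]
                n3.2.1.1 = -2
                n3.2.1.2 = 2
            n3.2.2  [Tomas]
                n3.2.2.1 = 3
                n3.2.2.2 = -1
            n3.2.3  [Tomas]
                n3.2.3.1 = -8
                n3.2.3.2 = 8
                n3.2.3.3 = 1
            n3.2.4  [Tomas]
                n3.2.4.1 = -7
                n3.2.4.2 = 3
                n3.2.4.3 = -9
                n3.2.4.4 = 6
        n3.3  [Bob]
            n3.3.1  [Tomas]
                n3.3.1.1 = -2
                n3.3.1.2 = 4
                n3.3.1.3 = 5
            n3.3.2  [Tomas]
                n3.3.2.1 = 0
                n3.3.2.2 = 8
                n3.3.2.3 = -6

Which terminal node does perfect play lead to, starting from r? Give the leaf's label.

n1.3.1.2

n1.1.1 (Tomas): min(-5, 9) = -5
n1.1.2 (Tomas): min(7, 5, 6) = 5
n1.1 (Bob): max(-5, 5) = 5
n1.2.1 (Tomas): min(4, 9, 2) = 2
n1.2.2 (Tomas): min(8, 9) = 8
n1.2 (Bob): max(2, 8) = 8
n1.3.1 (Tomas): min(4, 1, 7, 5) = 1
n1.3.2 (Tomas): min(-3, 1, -4) = -4
n1.3 (Bob): max(1, -4) = 1
n1 (Tomas): min(5, 8, 1) = 1
n2.1.1 (Tomas): min(-2, -1) = -2
n2.1.2 (Tomas): min(0, 4) = 0
n2.1 (Bob): max(-2, 0) = 0
n2.2.1 (Tomas): min(9, 1, 6) = 1
n2.2.2 (Tomas): min(-9, 2) = -9
n2.2.3 (Tomas): min(-6, 0, -1) = -6
n2.2 (Bob): max(1, -9, -6) = 1
n2.3.1 (Tomas): min(-2, 6) = -2
n2.3.2 (Tomas): min(-9, 1, -4) = -9
n2.3 (Bob): max(-2, -9) = -2
n2 (Tomas): min(0, 1, -2) = -2
n3.1.1 (Tomas): min(2, -9) = -9
n3.1.2 (Tomas): min(7, -6, 4) = -6
n3.1 (Bob): max(-9, -6) = -6
n3.2.1 (Tomas): min(-2, 2) = -2
n3.2.2 (Tomas): min(3, -1) = -1
n3.2.3 (Tomas): min(-8, 8, 1) = -8
n3.2.4 (Tomas): min(-7, 3, -9, 6) = -9
n3.2 (Bob): max(-2, -1, -8, -9) = -1
n3.3.1 (Tomas): min(-2, 4, 5) = -2
n3.3.2 (Tomas): min(0, 8, -6) = -6
n3.3 (Bob): max(-2, -6) = -2
n3 (Tomas): min(-6, -1, -2) = -6
r (Bob): max(1, -2, -6) = 1
At r, Bob picks n1 (highest: 1).
At n1, Tomas picks n1.3 (lowest: 1).
At n1.3, Bob picks n1.3.1 (highest: 1).
At n1.3.1, Tomas picks n1.3.1.2 (lowest: 1).
Terminal value 1.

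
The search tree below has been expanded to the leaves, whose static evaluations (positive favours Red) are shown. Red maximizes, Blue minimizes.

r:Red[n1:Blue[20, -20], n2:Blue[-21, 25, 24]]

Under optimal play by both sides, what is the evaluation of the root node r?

-20

n1 (Blue): min(20, -20) = -20
n2 (Blue): min(-21, 25, 24) = -21
r (Red): max(-20, -21) = -20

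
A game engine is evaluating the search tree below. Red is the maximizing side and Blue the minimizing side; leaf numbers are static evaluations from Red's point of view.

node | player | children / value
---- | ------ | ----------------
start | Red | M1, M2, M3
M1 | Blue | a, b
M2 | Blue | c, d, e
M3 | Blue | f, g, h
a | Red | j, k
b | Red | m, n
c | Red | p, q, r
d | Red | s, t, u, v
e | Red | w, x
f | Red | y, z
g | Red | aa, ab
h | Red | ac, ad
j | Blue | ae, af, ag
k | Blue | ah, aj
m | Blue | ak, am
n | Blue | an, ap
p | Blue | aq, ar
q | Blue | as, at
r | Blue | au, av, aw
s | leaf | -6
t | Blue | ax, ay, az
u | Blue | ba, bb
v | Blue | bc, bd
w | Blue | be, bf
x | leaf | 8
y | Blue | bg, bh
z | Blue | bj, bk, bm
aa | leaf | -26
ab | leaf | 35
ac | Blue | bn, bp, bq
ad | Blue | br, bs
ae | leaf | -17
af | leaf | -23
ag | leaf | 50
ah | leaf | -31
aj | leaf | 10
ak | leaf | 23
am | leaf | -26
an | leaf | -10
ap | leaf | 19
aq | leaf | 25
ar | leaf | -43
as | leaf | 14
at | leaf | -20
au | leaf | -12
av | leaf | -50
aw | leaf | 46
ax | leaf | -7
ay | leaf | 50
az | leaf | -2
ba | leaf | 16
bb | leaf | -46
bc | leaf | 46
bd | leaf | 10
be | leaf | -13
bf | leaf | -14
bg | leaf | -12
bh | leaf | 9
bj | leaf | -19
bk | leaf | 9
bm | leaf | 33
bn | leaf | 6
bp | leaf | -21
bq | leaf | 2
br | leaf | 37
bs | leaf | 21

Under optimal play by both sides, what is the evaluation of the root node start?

-12

j (Blue): min(-17, -23, 50) = -23
k (Blue): min(-31, 10) = -31
a (Red): max(-23, -31) = -23
m (Blue): min(23, -26) = -26
n (Blue): min(-10, 19) = -10
b (Red): max(-26, -10) = -10
M1 (Blue): min(-23, -10) = -23
p (Blue): min(25, -43) = -43
q (Blue): min(14, -20) = -20
r (Blue): min(-12, -50, 46) = -50
c (Red): max(-43, -20, -50) = -20
t (Blue): min(-7, 50, -2) = -7
u (Blue): min(16, -46) = -46
v (Blue): min(46, 10) = 10
d (Red): max(-6, -7, -46, 10) = 10
w (Blue): min(-13, -14) = -14
e (Red): max(-14, 8) = 8
M2 (Blue): min(-20, 10, 8) = -20
y (Blue): min(-12, 9) = -12
z (Blue): min(-19, 9, 33) = -19
f (Red): max(-12, -19) = -12
g (Red): max(-26, 35) = 35
ac (Blue): min(6, -21, 2) = -21
ad (Blue): min(37, 21) = 21
h (Red): max(-21, 21) = 21
M3 (Blue): min(-12, 35, 21) = -12
start (Red): max(-23, -20, -12) = -12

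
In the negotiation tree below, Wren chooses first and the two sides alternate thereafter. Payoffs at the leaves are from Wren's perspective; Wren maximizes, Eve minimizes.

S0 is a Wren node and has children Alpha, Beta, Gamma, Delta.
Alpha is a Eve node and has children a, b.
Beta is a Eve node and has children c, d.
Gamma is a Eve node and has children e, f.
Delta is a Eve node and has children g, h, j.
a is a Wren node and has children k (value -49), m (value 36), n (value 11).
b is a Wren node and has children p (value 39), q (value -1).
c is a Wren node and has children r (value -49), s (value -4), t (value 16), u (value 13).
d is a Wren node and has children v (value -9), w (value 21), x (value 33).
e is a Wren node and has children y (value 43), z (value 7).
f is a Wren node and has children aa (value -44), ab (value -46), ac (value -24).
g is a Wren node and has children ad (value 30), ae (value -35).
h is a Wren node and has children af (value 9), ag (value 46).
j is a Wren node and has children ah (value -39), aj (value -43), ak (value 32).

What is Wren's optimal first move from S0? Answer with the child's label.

Alpha

a (Wren): max(-49, 36, 11) = 36
b (Wren): max(39, -1) = 39
Alpha (Eve): min(36, 39) = 36
c (Wren): max(-49, -4, 16, 13) = 16
d (Wren): max(-9, 21, 33) = 33
Beta (Eve): min(16, 33) = 16
e (Wren): max(43, 7) = 43
f (Wren): max(-44, -46, -24) = -24
Gamma (Eve): min(43, -24) = -24
g (Wren): max(30, -35) = 30
h (Wren): max(9, 46) = 46
j (Wren): max(-39, -43, 32) = 32
Delta (Eve): min(30, 46, 32) = 30
S0 (Wren): max(36, 16, -24, 30) = 36
Wren at S0 wants the highest of {Alpha=36, Beta=16, Gamma=-24, Delta=30}, so chooses Alpha.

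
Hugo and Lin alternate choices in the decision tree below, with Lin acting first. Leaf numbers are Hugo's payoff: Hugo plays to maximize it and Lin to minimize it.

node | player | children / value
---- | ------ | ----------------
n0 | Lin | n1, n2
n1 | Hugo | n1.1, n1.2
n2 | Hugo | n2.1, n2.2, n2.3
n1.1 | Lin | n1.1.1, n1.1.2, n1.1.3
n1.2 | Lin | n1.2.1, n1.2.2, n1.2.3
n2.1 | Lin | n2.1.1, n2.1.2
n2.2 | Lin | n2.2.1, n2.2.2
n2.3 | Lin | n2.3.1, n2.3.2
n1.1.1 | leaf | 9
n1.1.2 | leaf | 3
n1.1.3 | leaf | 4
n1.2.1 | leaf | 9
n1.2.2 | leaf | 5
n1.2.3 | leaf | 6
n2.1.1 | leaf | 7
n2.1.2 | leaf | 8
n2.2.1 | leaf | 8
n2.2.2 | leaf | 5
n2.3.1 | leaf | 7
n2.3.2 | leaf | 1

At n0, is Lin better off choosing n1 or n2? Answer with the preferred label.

n1

n1.1 (Lin): min(9, 3, 4) = 3
n1.2 (Lin): min(9, 5, 6) = 5
n1 (Hugo): max(3, 5) = 5
n2.1 (Lin): min(7, 8) = 7
n2.2 (Lin): min(8, 5) = 5
n2.3 (Lin): min(7, 1) = 1
n2 (Hugo): max(7, 5, 1) = 7
Lin prefers the lower value; n1=5, n2=7. n1 is better since 5 < 7.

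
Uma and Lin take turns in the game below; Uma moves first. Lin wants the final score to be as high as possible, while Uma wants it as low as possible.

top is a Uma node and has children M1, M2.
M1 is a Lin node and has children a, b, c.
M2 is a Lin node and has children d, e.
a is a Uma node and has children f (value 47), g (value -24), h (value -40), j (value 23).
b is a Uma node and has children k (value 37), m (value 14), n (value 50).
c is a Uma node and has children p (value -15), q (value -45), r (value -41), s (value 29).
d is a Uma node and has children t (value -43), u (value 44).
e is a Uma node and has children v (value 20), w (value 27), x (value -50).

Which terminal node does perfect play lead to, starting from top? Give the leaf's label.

a (Uma): min(47, -24, -40, 23) = -40
b (Uma): min(37, 14, 50) = 14
c (Uma): min(-15, -45, -41, 29) = -45
M1 (Lin): max(-40, 14, -45) = 14
d (Uma): min(-43, 44) = -43
e (Uma): min(20, 27, -50) = -50
M2 (Lin): max(-43, -50) = -43
top (Uma): min(14, -43) = -43
At top, Uma picks M2 (lowest: -43).
At M2, Lin picks d (highest: -43).
At d, Uma picks t (lowest: -43).
Terminal value -43.

t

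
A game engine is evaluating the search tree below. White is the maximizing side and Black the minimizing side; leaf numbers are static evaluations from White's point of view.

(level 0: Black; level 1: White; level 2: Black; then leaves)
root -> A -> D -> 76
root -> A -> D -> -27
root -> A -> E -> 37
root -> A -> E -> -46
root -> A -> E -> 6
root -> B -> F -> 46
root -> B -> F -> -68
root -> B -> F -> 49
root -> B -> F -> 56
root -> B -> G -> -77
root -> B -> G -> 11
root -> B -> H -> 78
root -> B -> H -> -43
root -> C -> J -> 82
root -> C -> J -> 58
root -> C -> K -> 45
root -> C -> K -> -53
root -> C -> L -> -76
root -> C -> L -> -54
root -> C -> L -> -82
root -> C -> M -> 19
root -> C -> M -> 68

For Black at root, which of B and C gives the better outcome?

F (Black): min(46, -68, 49, 56) = -68
G (Black): min(-77, 11) = -77
H (Black): min(78, -43) = -43
B (White): max(-68, -77, -43) = -43
J (Black): min(82, 58) = 58
K (Black): min(45, -53) = -53
L (Black): min(-76, -54, -82) = -82
M (Black): min(19, 68) = 19
C (White): max(58, -53, -82, 19) = 58
Black prefers the lower value; B=-43, C=58. B is better since -43 < 58.

B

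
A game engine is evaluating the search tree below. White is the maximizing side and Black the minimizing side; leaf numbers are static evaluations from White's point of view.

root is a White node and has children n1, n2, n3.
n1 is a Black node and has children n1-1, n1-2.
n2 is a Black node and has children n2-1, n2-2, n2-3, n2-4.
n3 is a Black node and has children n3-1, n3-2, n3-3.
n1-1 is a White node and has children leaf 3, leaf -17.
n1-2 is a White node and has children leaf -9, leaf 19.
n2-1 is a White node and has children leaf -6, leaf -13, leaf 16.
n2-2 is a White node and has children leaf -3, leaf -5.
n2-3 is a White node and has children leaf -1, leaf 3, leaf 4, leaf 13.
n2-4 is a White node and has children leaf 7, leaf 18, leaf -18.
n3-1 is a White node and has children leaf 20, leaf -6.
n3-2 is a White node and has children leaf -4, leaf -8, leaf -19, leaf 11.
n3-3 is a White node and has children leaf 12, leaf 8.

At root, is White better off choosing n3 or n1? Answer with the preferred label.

n3-1 (White): max(20, -6) = 20
n3-2 (White): max(-4, -8, -19, 11) = 11
n3-3 (White): max(12, 8) = 12
n3 (Black): min(20, 11, 12) = 11
n1-1 (White): max(3, -17) = 3
n1-2 (White): max(-9, 19) = 19
n1 (Black): min(3, 19) = 3
White prefers the higher value; n3=11, n1=3. n3 is better since 11 > 3.

n3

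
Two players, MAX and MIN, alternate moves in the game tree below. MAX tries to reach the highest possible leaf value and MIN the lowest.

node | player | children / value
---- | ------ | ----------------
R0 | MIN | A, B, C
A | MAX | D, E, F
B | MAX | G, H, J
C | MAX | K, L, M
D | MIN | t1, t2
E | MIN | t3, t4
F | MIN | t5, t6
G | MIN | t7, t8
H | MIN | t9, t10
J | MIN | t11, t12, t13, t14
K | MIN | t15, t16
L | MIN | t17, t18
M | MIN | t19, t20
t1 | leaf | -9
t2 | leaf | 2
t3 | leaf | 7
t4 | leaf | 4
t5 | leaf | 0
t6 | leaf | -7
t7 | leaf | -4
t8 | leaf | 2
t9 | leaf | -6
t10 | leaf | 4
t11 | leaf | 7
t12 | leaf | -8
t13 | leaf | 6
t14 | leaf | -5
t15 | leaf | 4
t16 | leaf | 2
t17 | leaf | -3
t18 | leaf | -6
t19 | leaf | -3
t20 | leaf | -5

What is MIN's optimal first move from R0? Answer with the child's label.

B

D (MIN): min(-9, 2) = -9
E (MIN): min(7, 4) = 4
F (MIN): min(0, -7) = -7
A (MAX): max(-9, 4, -7) = 4
G (MIN): min(-4, 2) = -4
H (MIN): min(-6, 4) = -6
J (MIN): min(7, -8, 6, -5) = -8
B (MAX): max(-4, -6, -8) = -4
K (MIN): min(4, 2) = 2
L (MIN): min(-3, -6) = -6
M (MIN): min(-3, -5) = -5
C (MAX): max(2, -6, -5) = 2
R0 (MIN): min(4, -4, 2) = -4
MIN at R0 wants the lowest of {A=4, B=-4, C=2}, so chooses B.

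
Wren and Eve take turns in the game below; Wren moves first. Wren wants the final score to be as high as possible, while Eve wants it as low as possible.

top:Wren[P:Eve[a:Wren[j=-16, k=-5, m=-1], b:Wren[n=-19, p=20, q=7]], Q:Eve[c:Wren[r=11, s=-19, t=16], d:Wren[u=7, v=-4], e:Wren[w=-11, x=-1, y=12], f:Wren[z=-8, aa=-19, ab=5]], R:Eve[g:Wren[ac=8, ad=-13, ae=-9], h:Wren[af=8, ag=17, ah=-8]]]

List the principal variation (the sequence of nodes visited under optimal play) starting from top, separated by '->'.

top -> R -> g -> ac

a (Wren): max(-16, -5, -1) = -1
b (Wren): max(-19, 20, 7) = 20
P (Eve): min(-1, 20) = -1
c (Wren): max(11, -19, 16) = 16
d (Wren): max(7, -4) = 7
e (Wren): max(-11, -1, 12) = 12
f (Wren): max(-8, -19, 5) = 5
Q (Eve): min(16, 7, 12, 5) = 5
g (Wren): max(8, -13, -9) = 8
h (Wren): max(8, 17, -8) = 17
R (Eve): min(8, 17) = 8
top (Wren): max(-1, 5, 8) = 8
At top, Wren picks R (highest: 8).
At R, Eve picks g (lowest: 8).
At g, Wren picks ac (highest: 8).
Terminal value 8.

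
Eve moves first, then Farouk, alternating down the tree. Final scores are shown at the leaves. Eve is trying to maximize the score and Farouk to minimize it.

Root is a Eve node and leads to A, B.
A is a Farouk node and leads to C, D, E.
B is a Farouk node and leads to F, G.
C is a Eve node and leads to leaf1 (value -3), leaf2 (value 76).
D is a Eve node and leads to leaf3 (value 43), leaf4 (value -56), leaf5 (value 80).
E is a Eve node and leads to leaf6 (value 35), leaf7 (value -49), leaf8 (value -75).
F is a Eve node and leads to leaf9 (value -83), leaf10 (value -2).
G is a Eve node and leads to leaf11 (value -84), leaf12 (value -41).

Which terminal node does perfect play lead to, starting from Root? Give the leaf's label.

leaf6

C (Eve): max(-3, 76) = 76
D (Eve): max(43, -56, 80) = 80
E (Eve): max(35, -49, -75) = 35
A (Farouk): min(76, 80, 35) = 35
F (Eve): max(-83, -2) = -2
G (Eve): max(-84, -41) = -41
B (Farouk): min(-2, -41) = -41
Root (Eve): max(35, -41) = 35
At Root, Eve picks A (highest: 35).
At A, Farouk picks E (lowest: 35).
At E, Eve picks leaf6 (highest: 35).
Terminal value 35.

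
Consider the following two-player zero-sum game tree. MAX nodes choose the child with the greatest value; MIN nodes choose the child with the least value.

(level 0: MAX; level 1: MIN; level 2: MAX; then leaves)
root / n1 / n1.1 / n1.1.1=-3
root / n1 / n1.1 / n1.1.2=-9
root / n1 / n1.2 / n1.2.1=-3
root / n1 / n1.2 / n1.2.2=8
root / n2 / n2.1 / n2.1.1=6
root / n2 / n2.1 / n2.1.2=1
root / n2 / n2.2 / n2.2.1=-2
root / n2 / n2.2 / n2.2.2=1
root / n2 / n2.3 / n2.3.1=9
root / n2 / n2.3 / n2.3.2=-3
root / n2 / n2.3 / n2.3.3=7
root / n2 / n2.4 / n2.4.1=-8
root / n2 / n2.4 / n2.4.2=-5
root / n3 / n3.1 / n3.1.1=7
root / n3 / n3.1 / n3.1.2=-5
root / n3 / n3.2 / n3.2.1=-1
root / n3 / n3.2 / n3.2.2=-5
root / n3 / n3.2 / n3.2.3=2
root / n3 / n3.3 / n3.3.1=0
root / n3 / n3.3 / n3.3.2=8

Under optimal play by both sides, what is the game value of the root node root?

n1.1 (MAX): max(-3, -9) = -3
n1.2 (MAX): max(-3, 8) = 8
n1 (MIN): min(-3, 8) = -3
n2.1 (MAX): max(6, 1) = 6
n2.2 (MAX): max(-2, 1) = 1
n2.3 (MAX): max(9, -3, 7) = 9
n2.4 (MAX): max(-8, -5) = -5
n2 (MIN): min(6, 1, 9, -5) = -5
n3.1 (MAX): max(7, -5) = 7
n3.2 (MAX): max(-1, -5, 2) = 2
n3.3 (MAX): max(0, 8) = 8
n3 (MIN): min(7, 2, 8) = 2
root (MAX): max(-3, -5, 2) = 2

2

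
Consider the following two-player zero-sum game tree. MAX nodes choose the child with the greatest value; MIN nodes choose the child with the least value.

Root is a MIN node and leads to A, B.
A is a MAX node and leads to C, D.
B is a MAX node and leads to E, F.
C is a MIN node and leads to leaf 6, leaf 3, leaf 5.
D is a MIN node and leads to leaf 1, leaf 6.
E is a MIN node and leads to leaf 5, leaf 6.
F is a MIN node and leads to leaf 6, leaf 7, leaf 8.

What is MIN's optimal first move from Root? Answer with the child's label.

A

C (MIN): min(6, 3, 5) = 3
D (MIN): min(1, 6) = 1
A (MAX): max(3, 1) = 3
E (MIN): min(5, 6) = 5
F (MIN): min(6, 7, 8) = 6
B (MAX): max(5, 6) = 6
Root (MIN): min(3, 6) = 3
MIN at Root wants the lowest of {A=3, B=6}, so chooses A.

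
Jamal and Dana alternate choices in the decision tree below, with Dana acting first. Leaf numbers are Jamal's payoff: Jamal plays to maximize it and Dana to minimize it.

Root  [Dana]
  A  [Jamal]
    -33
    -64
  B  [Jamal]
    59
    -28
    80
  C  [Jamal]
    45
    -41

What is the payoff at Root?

A (Jamal): max(-33, -64) = -33
B (Jamal): max(59, -28, 80) = 80
C (Jamal): max(45, -41) = 45
Root (Dana): min(-33, 80, 45) = -33

-33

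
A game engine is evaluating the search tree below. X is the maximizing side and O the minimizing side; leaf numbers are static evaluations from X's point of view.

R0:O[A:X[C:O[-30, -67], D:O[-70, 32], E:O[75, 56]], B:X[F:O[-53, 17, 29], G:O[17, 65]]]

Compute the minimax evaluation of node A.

56

C (O): min(-30, -67) = -67
D (O): min(-70, 32) = -70
E (O): min(75, 56) = 56
A (X): max(-67, -70, 56) = 56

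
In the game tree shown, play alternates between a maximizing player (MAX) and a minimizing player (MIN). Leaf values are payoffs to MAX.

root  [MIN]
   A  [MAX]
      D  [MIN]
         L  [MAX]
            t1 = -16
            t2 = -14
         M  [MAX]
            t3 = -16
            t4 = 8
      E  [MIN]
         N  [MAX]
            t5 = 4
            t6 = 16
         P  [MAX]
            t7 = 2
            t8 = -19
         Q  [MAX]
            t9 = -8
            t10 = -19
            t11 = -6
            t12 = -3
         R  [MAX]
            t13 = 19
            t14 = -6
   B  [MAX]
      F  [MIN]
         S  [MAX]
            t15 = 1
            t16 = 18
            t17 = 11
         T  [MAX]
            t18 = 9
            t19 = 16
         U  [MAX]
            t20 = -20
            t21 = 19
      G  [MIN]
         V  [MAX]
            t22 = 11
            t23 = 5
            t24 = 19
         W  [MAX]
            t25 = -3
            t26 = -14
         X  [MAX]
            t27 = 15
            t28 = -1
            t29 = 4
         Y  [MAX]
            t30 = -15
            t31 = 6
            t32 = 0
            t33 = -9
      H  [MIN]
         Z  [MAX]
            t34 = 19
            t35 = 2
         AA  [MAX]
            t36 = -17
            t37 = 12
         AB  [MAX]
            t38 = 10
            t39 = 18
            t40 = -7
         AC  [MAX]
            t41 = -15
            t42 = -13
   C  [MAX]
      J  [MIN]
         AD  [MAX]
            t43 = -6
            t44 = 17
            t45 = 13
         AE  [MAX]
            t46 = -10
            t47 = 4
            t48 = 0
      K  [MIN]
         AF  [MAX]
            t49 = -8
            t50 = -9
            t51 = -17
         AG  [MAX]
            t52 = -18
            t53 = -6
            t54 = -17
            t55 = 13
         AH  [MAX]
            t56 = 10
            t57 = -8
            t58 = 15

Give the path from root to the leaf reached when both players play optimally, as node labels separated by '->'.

L (MAX): max(-16, -14) = -14
M (MAX): max(-16, 8) = 8
D (MIN): min(-14, 8) = -14
N (MAX): max(4, 16) = 16
P (MAX): max(2, -19) = 2
Q (MAX): max(-8, -19, -6, -3) = -3
R (MAX): max(19, -6) = 19
E (MIN): min(16, 2, -3, 19) = -3
A (MAX): max(-14, -3) = -3
S (MAX): max(1, 18, 11) = 18
T (MAX): max(9, 16) = 16
U (MAX): max(-20, 19) = 19
F (MIN): min(18, 16, 19) = 16
V (MAX): max(11, 5, 19) = 19
W (MAX): max(-3, -14) = -3
X (MAX): max(15, -1, 4) = 15
Y (MAX): max(-15, 6, 0, -9) = 6
G (MIN): min(19, -3, 15, 6) = -3
Z (MAX): max(19, 2) = 19
AA (MAX): max(-17, 12) = 12
AB (MAX): max(10, 18, -7) = 18
AC (MAX): max(-15, -13) = -13
H (MIN): min(19, 12, 18, -13) = -13
B (MAX): max(16, -3, -13) = 16
AD (MAX): max(-6, 17, 13) = 17
AE (MAX): max(-10, 4, 0) = 4
J (MIN): min(17, 4) = 4
AF (MAX): max(-8, -9, -17) = -8
AG (MAX): max(-18, -6, -17, 13) = 13
AH (MAX): max(10, -8, 15) = 15
K (MIN): min(-8, 13, 15) = -8
C (MAX): max(4, -8) = 4
root (MIN): min(-3, 16, 4) = -3
At root, MIN picks A (lowest: -3).
At A, MAX picks E (highest: -3).
At E, MIN picks Q (lowest: -3).
At Q, MAX picks t12 (highest: -3).
Terminal value -3.

root -> A -> E -> Q -> t12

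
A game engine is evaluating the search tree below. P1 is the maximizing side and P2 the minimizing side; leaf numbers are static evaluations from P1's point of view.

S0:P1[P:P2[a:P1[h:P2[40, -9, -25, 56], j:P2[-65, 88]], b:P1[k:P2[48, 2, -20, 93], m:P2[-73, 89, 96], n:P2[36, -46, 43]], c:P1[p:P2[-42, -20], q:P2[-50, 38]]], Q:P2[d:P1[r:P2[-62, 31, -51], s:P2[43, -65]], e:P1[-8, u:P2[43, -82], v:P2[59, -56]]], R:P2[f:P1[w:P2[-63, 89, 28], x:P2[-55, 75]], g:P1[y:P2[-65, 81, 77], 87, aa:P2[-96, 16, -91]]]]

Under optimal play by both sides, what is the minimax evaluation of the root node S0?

-42

h (P2): min(40, -9, -25, 56) = -25
j (P2): min(-65, 88) = -65
a (P1): max(-25, -65) = -25
k (P2): min(48, 2, -20, 93) = -20
m (P2): min(-73, 89, 96) = -73
n (P2): min(36, -46, 43) = -46
b (P1): max(-20, -73, -46) = -20
p (P2): min(-42, -20) = -42
q (P2): min(-50, 38) = -50
c (P1): max(-42, -50) = -42
P (P2): min(-25, -20, -42) = -42
r (P2): min(-62, 31, -51) = -62
s (P2): min(43, -65) = -65
d (P1): max(-62, -65) = -62
u (P2): min(43, -82) = -82
v (P2): min(59, -56) = -56
e (P1): max(-8, -82, -56) = -8
Q (P2): min(-62, -8) = -62
w (P2): min(-63, 89, 28) = -63
x (P2): min(-55, 75) = -55
f (P1): max(-63, -55) = -55
y (P2): min(-65, 81, 77) = -65
aa (P2): min(-96, 16, -91) = -96
g (P1): max(-65, 87, -96) = 87
R (P2): min(-55, 87) = -55
S0 (P1): max(-42, -62, -55) = -42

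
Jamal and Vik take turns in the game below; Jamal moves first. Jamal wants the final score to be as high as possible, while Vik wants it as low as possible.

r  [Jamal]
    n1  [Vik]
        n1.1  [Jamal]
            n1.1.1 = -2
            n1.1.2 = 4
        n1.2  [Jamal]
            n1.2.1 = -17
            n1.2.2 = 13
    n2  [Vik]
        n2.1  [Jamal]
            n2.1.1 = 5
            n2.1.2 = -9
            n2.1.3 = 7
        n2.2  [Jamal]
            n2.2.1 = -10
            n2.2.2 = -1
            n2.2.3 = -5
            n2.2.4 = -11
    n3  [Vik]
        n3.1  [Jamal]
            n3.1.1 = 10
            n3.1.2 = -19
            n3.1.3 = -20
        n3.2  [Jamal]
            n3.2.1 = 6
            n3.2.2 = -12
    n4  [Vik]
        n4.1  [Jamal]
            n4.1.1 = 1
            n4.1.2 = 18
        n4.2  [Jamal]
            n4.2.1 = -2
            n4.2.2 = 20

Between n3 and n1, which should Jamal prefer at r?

n3.1 (Jamal): max(10, -19, -20) = 10
n3.2 (Jamal): max(6, -12) = 6
n3 (Vik): min(10, 6) = 6
n1.1 (Jamal): max(-2, 4) = 4
n1.2 (Jamal): max(-17, 13) = 13
n1 (Vik): min(4, 13) = 4
Jamal prefers the higher value; n3=6, n1=4. n3 is better since 6 > 4.

n3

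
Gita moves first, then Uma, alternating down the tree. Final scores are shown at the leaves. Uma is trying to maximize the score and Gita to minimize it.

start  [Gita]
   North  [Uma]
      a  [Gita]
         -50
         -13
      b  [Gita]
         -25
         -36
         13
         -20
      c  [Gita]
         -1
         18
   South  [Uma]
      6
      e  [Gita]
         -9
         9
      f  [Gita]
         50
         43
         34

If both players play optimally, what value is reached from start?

-1

a (Gita): min(-50, -13) = -50
b (Gita): min(-25, -36, 13, -20) = -36
c (Gita): min(-1, 18) = -1
North (Uma): max(-50, -36, -1) = -1
e (Gita): min(-9, 9) = -9
f (Gita): min(50, 43, 34) = 34
South (Uma): max(6, -9, 34) = 34
start (Gita): min(-1, 34) = -1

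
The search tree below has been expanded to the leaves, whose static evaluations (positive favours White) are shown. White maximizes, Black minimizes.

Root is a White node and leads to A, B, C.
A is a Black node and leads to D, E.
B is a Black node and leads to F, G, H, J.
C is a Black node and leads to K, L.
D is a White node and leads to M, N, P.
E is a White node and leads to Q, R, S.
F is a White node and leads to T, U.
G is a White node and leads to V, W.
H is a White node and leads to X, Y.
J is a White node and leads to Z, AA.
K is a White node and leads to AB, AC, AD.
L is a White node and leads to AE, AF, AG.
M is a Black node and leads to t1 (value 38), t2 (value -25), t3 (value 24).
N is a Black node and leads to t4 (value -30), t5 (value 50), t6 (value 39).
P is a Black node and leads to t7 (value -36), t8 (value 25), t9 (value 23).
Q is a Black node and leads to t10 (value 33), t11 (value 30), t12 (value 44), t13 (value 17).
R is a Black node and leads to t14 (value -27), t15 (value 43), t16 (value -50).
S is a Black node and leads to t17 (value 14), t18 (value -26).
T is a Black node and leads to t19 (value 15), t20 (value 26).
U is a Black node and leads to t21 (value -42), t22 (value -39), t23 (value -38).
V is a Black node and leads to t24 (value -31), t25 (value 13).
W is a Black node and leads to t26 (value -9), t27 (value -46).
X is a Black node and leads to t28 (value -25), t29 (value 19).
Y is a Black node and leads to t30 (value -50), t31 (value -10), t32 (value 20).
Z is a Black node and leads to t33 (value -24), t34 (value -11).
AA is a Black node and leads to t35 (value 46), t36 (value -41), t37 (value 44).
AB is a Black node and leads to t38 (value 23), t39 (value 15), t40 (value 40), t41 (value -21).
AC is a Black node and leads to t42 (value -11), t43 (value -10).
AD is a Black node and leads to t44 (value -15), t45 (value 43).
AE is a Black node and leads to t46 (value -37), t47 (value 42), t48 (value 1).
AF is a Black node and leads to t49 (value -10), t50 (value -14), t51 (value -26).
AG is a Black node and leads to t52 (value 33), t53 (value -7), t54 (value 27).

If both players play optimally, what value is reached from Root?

M (Black): min(38, -25, 24) = -25
N (Black): min(-30, 50, 39) = -30
P (Black): min(-36, 25, 23) = -36
D (White): max(-25, -30, -36) = -25
Q (Black): min(33, 30, 44, 17) = 17
R (Black): min(-27, 43, -50) = -50
S (Black): min(14, -26) = -26
E (White): max(17, -50, -26) = 17
A (Black): min(-25, 17) = -25
T (Black): min(15, 26) = 15
U (Black): min(-42, -39, -38) = -42
F (White): max(15, -42) = 15
V (Black): min(-31, 13) = -31
W (Black): min(-9, -46) = -46
G (White): max(-31, -46) = -31
X (Black): min(-25, 19) = -25
Y (Black): min(-50, -10, 20) = -50
H (White): max(-25, -50) = -25
Z (Black): min(-24, -11) = -24
AA (Black): min(46, -41, 44) = -41
J (White): max(-24, -41) = -24
B (Black): min(15, -31, -25, -24) = -31
AB (Black): min(23, 15, 40, -21) = -21
AC (Black): min(-11, -10) = -11
AD (Black): min(-15, 43) = -15
K (White): max(-21, -11, -15) = -11
AE (Black): min(-37, 42, 1) = -37
AF (Black): min(-10, -14, -26) = -26
AG (Black): min(33, -7, 27) = -7
L (White): max(-37, -26, -7) = -7
C (Black): min(-11, -7) = -11
Root (White): max(-25, -31, -11) = -11

-11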